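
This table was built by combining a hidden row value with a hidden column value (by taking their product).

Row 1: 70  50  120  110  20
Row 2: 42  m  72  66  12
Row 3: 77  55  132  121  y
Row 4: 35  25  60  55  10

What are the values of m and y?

m = 30, y = 22

Each row is a constant multiple of every other row — this is a multiplication table with the headers hidden.
Row 2 is 42/70 = 3/5 times row 1, so its entry in column 2 is 50 × 3/5 = 30.
Row 3 is 77/70 = 11/10 times row 1, so its entry in column 5 is 20 × 11/10 = 22.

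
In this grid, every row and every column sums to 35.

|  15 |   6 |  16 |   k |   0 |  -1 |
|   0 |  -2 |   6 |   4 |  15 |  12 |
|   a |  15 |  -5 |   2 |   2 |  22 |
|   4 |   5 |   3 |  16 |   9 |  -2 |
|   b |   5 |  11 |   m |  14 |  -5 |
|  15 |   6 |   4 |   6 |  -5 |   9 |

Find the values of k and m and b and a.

Row 1: 15 + 6 + 16 + 0 − 1 = 36, so its missing entry is 35 − 36 = -1.
Row 3: 15 − 5 + 2 + 2 + 22 = 36, so its missing entry is 35 − 36 = -1.
Column 1: 15 + 0 − 1 + 4 + 15 = 33, so its missing entry is 35 − 33 = 2.
Row 5: 2 + 5 + 11 + 14 − 5 = 27, so its missing entry is 35 − 27 = 8.

k = -1, m = 8, b = 2, a = -1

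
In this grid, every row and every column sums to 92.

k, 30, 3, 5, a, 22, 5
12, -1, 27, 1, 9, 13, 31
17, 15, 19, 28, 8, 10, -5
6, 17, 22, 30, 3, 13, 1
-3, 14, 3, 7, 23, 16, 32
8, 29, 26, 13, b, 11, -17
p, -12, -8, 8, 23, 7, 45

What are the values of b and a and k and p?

Row 6 has 8 + 29 + 26 + 13 + 11 − 17 = 70; the blank must be 92 − 70 = 22.
Row 7 has -12 − 8 + 8 + 23 + 7 + 45 = 63; the blank must be 92 − 63 = 29.
Column 5 has 9 + 8 + 3 + 23 + 22 + 23 = 88; the blank must be 92 − 88 = 4.
Row 1 has 30 + 3 + 5 + 4 + 22 + 5 = 69; the blank must be 92 − 69 = 23.

b = 22, a = 4, k = 23, p = 29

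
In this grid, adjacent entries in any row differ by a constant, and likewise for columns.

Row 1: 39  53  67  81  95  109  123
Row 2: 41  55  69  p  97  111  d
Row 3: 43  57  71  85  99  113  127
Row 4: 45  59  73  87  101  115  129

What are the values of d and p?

Along each row the entries change by 14 per step; down each column they change by 2.
Row 2: from 41 at column 1, stepping by 14 to column 7 gives 125.
Row 2: from 41 at column 1, stepping by 14 to column 4 gives 83.

d = 125, p = 83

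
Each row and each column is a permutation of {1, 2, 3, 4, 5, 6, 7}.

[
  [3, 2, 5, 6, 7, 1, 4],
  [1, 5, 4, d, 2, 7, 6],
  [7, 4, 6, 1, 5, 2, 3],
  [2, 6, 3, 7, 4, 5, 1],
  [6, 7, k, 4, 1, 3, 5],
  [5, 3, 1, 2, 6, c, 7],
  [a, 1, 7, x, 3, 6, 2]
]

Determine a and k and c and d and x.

For row 6, column 6: row 6 already has {1, 2, 3, 5, 6, 7}; that leaves 4.
For row 5, column 3: row 5 already has {1, 3, 4, 5, 6, 7}; that leaves 2.
For row 7, column 1: column 1 already has {1, 2, 3, 5, 6, 7}; that leaves 4.
At (row 7, col 4): row 7 already has {1, 2, 3, 4, 6, 7}, so the value is 5.
At (row 2, col 4): row 2 already has {1, 2, 4, 5, 6, 7}, so the value is 3.

a = 4, k = 2, c = 4, d = 3, x = 5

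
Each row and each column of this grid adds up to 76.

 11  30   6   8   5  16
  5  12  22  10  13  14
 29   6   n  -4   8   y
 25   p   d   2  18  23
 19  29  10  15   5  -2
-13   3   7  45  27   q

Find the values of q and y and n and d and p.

q = 7, y = 18, n = 19, d = 12, p = -4

Row 6 has -13 + 3 + 7 + 45 + 27 = 69; the blank must be 76 − 69 = 7.
Column 2 has 30 + 12 + 6 + 29 + 3 = 80; the blank must be 76 − 80 = -4.
Row 4 has 25 − 4 + 2 + 18 + 23 = 64; the blank must be 76 − 64 = 12.
Column 3 has 6 + 22 + 12 + 10 + 7 = 57; the blank must be 76 − 57 = 19.
Row 3 has 29 + 6 + 19 − 4 + 8 = 58; the blank must be 76 − 58 = 18.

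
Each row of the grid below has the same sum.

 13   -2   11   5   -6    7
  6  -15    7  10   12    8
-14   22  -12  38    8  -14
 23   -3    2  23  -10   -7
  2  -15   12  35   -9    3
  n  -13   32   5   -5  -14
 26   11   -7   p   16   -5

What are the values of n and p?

The complete rows each total 28.
Row 6 is missing 28 − 5 = 23 (since -13 + 32 + 5 − 5 − 14 = 5).
Row 7 is missing 28 − 41 = -13 (since 26 + 11 − 7 + 16 − 5 = 41).

n = 23, p = -13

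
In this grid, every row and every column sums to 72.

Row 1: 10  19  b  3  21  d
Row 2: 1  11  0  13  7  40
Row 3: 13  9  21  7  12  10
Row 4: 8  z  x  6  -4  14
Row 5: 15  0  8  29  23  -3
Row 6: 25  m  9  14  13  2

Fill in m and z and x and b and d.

The known cells in row 6 total 63, leaving 72 − 63 = 9 for the blank.
The known cells in column 2 total 48, leaving 72 − 48 = 24 for the blank.
The known cells in column 6 total 63, leaving 72 − 63 = 9 for the blank.
The known cells in row 1 total 62, leaving 72 − 62 = 10 for the blank.
The known cells in row 4 total 48, leaving 72 − 48 = 24 for the blank.

m = 9, z = 24, x = 24, b = 10, d = 9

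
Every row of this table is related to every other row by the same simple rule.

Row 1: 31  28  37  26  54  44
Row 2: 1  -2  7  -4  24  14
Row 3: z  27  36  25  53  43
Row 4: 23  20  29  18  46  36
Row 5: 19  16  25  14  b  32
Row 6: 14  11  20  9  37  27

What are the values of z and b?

z = 30, b = 42

The difference between any two rows is the same in every column — this is an addition table with the headers hidden.
Row 3 minus row 1 is 25 − 26 = -1, so its entry in column 1 is 31 + (-1) = 30.
Row 5 minus row 1 is 14 − 26 = -12, so its entry in column 5 is 54 + (-12) = 42.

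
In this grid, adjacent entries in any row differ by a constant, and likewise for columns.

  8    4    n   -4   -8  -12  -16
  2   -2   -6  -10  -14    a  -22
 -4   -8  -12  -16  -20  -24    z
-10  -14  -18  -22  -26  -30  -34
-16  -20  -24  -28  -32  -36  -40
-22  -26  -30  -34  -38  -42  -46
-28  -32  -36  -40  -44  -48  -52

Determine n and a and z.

Along each row the entries change by -4 per step; down each column they change by -6.
Row 1: from 8 at column 1, stepping by -4 to column 3 gives 0.
Row 2: from 2 at column 1, stepping by -4 to column 6 gives -18.
Row 3: from -4 at column 1, stepping by -4 to column 7 gives -28.

n = 0, a = -18, z = -28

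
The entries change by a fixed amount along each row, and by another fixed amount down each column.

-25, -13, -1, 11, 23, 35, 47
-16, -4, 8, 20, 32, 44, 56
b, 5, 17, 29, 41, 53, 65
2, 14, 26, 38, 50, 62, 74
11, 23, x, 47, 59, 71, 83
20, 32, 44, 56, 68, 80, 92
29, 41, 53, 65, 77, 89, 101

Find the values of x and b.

Along each row the entries change by 12 per step; down each column they change by 9.
Row 5: from 11 at column 1, stepping by 12 to column 3 gives 35.
Row 3: from 5 at column 2, stepping by 12 to column 1 gives -7.

x = 35, b = -7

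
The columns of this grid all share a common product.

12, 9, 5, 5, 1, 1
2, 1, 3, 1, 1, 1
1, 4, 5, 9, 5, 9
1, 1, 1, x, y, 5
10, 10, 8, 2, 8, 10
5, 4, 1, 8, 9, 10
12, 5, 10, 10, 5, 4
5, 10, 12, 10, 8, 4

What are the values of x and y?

Columns 1 and 6 each multiply to 72000, so every column has product 72000.
Column 4: 5×1×9×2×8×10×10 = 72000, so the missing entry is 72000 ÷ 72000 = 1.
Column 5: 1×1×5×8×9×5×8 = 14400, so the missing entry is 72000 ÷ 14400 = 5.

x = 1, y = 5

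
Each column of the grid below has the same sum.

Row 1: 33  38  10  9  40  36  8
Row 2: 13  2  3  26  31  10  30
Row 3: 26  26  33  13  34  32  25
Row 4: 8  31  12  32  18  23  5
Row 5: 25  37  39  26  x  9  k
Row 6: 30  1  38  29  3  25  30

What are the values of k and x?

The complete columns each total 135.
Column 7 is missing 135 − 98 = 37 (since 8 + 30 + 25 + 5 + 30 = 98).
Column 5 is missing 135 − 126 = 9 (since 40 + 31 + 34 + 18 + 3 = 126).

k = 37, x = 9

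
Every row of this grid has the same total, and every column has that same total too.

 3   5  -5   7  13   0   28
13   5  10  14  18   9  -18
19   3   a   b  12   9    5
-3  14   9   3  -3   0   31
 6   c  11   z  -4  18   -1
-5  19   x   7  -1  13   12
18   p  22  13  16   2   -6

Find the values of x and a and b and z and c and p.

x = 6, a = -2, b = 5, z = 2, c = 19, p = -14

Rows 1 and 2 both sum to 51, so that's the common total.
Row 7: 18 + 22 + 13 + 16 + 2 − 6 = 65, so its missing entry is 51 − 65 = -14.
Column 2: 5 + 5 + 3 + 14 + 19 − 14 = 32, so its missing entry is 51 − 32 = 19.
Row 5: 6 + 19 + 11 − 4 + 18 − 1 = 49, so its missing entry is 51 − 49 = 2.
Column 4: 7 + 14 + 3 + 2 + 7 + 13 = 46, so its missing entry is 51 − 46 = 5.
Row 3: 19 + 3 + 5 + 12 + 9 + 5 = 53, so its missing entry is 51 − 53 = -2.
Row 6: -5 + 19 + 7 − 1 + 13 + 12 = 45, so its missing entry is 51 − 45 = 6.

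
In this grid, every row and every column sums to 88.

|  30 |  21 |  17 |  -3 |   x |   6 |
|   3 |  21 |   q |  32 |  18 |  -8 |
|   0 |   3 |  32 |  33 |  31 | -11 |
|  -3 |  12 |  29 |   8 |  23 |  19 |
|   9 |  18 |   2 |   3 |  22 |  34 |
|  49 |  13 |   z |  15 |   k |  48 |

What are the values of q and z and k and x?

q = 22, z = -14, k = -23, x = 17

The known cells in row 2 total 66, leaving 88 − 66 = 22 for the blank.
The known cells in row 1 total 71, leaving 88 − 71 = 17 for the blank.
The known cells in column 5 total 111, leaving 88 − 111 = -23 for the blank.
The known cells in row 6 total 102, leaving 88 − 102 = -14 for the blank.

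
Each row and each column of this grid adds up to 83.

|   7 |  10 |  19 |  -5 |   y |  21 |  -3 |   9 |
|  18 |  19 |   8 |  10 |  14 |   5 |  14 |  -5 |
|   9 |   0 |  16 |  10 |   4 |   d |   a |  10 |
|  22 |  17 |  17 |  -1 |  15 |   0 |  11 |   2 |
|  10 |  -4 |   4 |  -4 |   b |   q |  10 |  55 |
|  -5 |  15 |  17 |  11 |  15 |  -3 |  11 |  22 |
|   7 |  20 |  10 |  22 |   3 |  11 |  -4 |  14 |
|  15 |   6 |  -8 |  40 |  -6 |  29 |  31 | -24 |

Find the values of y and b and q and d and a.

y = 25, b = 13, q = -1, d = 21, a = 13

The known cells in row 1 total 58, leaving 83 − 58 = 25 for the blank.
The known cells in column 5 total 70, leaving 83 − 70 = 13 for the blank.
The known cells in row 5 total 84, leaving 83 − 84 = -1 for the blank.
The known cells in column 7 total 70, leaving 83 − 70 = 13 for the blank.
The known cells in row 3 total 62, leaving 83 − 62 = 21 for the blank.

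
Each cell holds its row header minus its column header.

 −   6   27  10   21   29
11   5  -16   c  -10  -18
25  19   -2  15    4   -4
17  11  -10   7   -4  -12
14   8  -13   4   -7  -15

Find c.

1

11 − 10 = 1.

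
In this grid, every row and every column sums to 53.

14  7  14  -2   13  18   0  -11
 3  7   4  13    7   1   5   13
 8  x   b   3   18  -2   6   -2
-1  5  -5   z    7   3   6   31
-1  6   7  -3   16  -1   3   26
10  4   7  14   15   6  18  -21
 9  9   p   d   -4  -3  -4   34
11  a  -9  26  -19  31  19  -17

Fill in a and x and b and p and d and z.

a = 11, x = 4, b = 18, p = 17, d = -5, z = 7

The known cells in row 8 total 42, leaving 53 − 42 = 11 for the blank.
The known cells in column 2 total 49, leaving 53 − 49 = 4 for the blank.
The known cells in row 4 total 46, leaving 53 − 46 = 7 for the blank.
The known cells in row 3 total 35, leaving 53 − 35 = 18 for the blank.
The known cells in column 3 total 36, leaving 53 − 36 = 17 for the blank.
The known cells in row 7 total 58, leaving 53 − 58 = -5 for the blank.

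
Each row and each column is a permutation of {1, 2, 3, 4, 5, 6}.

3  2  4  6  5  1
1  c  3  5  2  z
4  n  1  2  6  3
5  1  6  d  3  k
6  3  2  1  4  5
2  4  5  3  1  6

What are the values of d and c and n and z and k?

For row 3, column 2: row 3 already has {1, 2, 3, 4, 6}; that leaves 5.
At (row 2, col 2): column 2 already has {1, 2, 3, 4, 5}, so the value is 6.
At (row 2, col 6): row 2 already has {1, 2, 3, 5, 6}, so the value is 4.
For row 4, column 4: column 4 already has {1, 2, 3, 5, 6}; that leaves 4.
At (row 4, col 6): row 4 already has {1, 3, 4, 5, 6}, so the value is 2.

d = 4, c = 6, n = 5, z = 4, k = 2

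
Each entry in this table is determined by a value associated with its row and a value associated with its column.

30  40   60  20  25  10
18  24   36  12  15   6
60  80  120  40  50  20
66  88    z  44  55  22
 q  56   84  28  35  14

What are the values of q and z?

Each row is a constant multiple of every other row — this is a multiplication table with the headers hidden.
Row 5 is 14/10 = 7/5 times row 1, so its entry in column 1 is 30 × 7/5 = 42.
Row 4 is 22/10 = 11/5 times row 1, so its entry in column 3 is 60 × 11/5 = 132.

q = 42, z = 132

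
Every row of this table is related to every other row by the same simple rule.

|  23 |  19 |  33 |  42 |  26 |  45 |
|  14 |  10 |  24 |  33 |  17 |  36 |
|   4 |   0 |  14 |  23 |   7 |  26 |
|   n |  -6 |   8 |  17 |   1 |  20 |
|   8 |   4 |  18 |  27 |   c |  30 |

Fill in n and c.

n = -2, c = 11

The difference between any two rows is the same in every column — this is an addition table with the headers hidden.
Row 4 minus row 1 is 20 − 45 = -25, so its entry in column 1 is 23 + (-25) = -2.
Row 5 minus row 1 is 30 − 45 = -15, so its entry in column 5 is 26 + (-15) = 11.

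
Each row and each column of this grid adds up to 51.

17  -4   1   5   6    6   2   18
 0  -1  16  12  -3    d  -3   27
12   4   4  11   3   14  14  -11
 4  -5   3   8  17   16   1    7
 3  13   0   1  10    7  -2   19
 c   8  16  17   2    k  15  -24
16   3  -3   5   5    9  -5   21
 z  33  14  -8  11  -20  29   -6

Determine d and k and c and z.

d = 3, k = 16, c = 1, z = -2

The known cells in row 8 total 53, leaving 51 − 53 = -2 for the blank.
The known cells in column 1 total 50, leaving 51 − 50 = 1 for the blank.
The known cells in row 6 total 35, leaving 51 − 35 = 16 for the blank.
The known cells in row 2 total 48, leaving 51 − 48 = 3 for the blank.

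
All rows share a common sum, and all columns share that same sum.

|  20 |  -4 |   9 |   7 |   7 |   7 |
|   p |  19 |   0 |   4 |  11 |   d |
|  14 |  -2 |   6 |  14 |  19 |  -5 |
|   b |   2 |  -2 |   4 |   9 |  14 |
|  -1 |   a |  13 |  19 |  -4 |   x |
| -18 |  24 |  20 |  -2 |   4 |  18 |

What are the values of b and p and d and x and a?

b = 19, p = 12, d = 0, x = 12, a = 7

Rows 1 and 3 both sum to 46, so that's the common total.
The known cells in row 4 total 27, leaving 46 − 27 = 19 for the blank.
The known cells in column 1 total 34, leaving 46 − 34 = 12 for the blank.
The known cells in row 2 total 46, leaving 46 − 46 = 0 for the blank.
The known cells in column 6 total 34, leaving 46 − 34 = 12 for the blank.
The known cells in row 5 total 39, leaving 46 − 39 = 7 for the blank.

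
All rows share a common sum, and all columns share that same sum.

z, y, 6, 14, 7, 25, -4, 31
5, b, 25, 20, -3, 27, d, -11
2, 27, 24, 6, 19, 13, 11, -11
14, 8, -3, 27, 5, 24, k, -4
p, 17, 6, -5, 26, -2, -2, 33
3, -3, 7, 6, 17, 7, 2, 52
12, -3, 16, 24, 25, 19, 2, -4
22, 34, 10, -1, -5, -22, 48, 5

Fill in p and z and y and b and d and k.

p = 18, z = 15, y = -3, b = 14, d = 14, k = 20

Rows 3 and 6 both sum to 91, so that's the common total.
Row 5 has 17 + 6 − 5 + 26 − 2 − 2 + 33 = 73; the blank must be 91 − 73 = 18.
Column 1 has 5 + 2 + 14 + 18 + 3 + 12 + 22 = 76; the blank must be 91 − 76 = 15.
Row 1 has 15 + 6 + 14 + 7 + 25 − 4 + 31 = 94; the blank must be 91 − 94 = -3.
Column 2 has -3 + 27 + 8 + 17 − 3 − 3 + 34 = 77; the blank must be 91 − 77 = 14.
Row 4 has 14 + 8 − 3 + 27 + 5 + 24 − 4 = 71; the blank must be 91 − 71 = 20.
Row 2 has 5 + 14 + 25 + 20 − 3 + 27 − 11 = 77; the blank must be 91 − 77 = 14.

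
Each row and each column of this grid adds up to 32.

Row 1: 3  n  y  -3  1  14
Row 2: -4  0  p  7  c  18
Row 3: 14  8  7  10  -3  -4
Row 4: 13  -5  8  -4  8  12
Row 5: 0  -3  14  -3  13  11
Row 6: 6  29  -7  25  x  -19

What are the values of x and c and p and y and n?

x = -2, c = 15, p = -4, y = 14, n = 3

Column 2: 0 + 8 − 5 − 3 + 29 = 29, so its missing entry is 32 − 29 = 3.
Row 6: 6 + 29 − 7 + 25 − 19 = 34, so its missing entry is 32 − 34 = -2.
Column 5: 1 − 3 + 8 + 13 − 2 = 17, so its missing entry is 32 − 17 = 15.
Row 2: -4 + 0 + 7 + 15 + 18 = 36, so its missing entry is 32 − 36 = -4.
Row 1: 3 + 3 − 3 + 1 + 14 = 18, so its missing entry is 32 − 18 = 14.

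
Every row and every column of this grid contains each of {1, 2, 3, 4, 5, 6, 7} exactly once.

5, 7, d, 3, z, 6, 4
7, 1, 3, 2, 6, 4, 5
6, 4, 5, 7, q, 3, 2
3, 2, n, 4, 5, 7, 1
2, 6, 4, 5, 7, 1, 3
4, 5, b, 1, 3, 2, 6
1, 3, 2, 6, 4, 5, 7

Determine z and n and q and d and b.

z = 2, n = 6, q = 1, d = 1, b = 7

At (row 3, col 5): row 3 already has {2, 3, 4, 5, 6, 7}, so the value is 1.
At (row 1, col 5): column 5 already has {1, 3, 4, 5, 6, 7}, so the value is 2.
Cell (1,3): row 1 already has {2, 3, 4, 5, 6, 7} → 1.
For row 4, column 3: row 4 already has {1, 2, 3, 4, 5, 7}; that leaves 6.
At (row 6, col 3): row 6 already has {1, 2, 3, 4, 5, 6}, so the value is 7.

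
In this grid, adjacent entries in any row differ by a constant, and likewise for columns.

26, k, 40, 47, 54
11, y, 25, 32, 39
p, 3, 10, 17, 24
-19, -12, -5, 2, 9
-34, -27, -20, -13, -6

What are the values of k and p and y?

Along each row the entries change by 7 per step; down each column they change by -15.
Row 1: from 26 at column 1, stepping by 7 to column 2 gives 33.
Row 3: from 3 at column 2, stepping by 7 to column 1 gives -4.
Row 2: from 11 at column 1, stepping by 7 to column 2 gives 18.

k = 33, p = -4, y = 18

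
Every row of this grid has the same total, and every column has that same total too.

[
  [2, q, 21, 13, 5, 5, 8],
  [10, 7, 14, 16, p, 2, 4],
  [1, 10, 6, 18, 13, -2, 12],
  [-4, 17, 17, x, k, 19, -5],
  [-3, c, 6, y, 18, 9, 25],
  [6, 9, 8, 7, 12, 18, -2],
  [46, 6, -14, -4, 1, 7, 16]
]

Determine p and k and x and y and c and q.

Rows 3 and 6 both sum to 58, so that's the common total.
Row 1: 2 + 21 + 13 + 5 + 5 + 8 = 54, so its missing entry is 58 − 54 = 4.
Row 2: 10 + 7 + 14 + 16 + 2 + 4 = 53, so its missing entry is 58 − 53 = 5.
Column 5: 5 + 5 + 13 + 18 + 12 + 1 = 54, so its missing entry is 58 − 54 = 4.
Row 4: -4 + 17 + 17 + 4 + 19 − 5 = 48, so its missing entry is 58 − 48 = 10.
Column 4: 13 + 16 + 18 + 10 + 7 − 4 = 60, so its missing entry is 58 − 60 = -2.
Row 5: -3 + 6 − 2 + 18 + 9 + 25 = 53, so its missing entry is 58 − 53 = 5.

p = 5, k = 4, x = 10, y = -2, c = 5, q = 4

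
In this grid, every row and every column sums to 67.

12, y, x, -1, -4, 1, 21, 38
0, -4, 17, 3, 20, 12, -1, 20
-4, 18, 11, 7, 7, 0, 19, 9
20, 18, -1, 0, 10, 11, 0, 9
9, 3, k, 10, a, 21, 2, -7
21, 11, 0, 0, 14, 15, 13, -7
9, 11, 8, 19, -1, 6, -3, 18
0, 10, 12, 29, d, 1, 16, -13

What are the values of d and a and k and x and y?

Row 8: 0 + 10 + 12 + 29 + 1 + 16 − 13 = 55, so its missing entry is 67 − 55 = 12.
Column 5: -4 + 20 + 7 + 10 + 14 − 1 + 12 = 58, so its missing entry is 67 − 58 = 9.
Column 2: -4 + 18 + 18 + 3 + 11 + 11 + 10 = 67, so its missing entry is 67 − 67 = 0.
Row 5: 9 + 3 + 10 + 9 + 21 + 2 − 7 = 47, so its missing entry is 67 − 47 = 20.
Row 1: 12 + 0 − 1 − 4 + 1 + 21 + 38 = 67, so its missing entry is 67 − 67 = 0.

d = 12, a = 9, k = 20, x = 0, y = 0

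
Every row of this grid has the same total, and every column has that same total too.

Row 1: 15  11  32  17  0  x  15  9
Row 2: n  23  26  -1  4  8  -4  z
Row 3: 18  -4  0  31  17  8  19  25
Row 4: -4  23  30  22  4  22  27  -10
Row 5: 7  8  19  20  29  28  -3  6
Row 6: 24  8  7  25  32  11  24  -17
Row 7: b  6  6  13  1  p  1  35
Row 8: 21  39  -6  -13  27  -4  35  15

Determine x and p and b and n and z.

x = 15, p = 26, b = 26, n = 7, z = 51

Rows 3 and 4 both sum to 114, so that's the common total.
Column 8: 9 + 25 − 10 + 6 − 17 + 35 + 15 = 63, so its missing entry is 114 − 63 = 51.
Row 1: 15 + 11 + 32 + 17 + 0 + 15 + 9 = 99, so its missing entry is 114 − 99 = 15.
Column 6: 15 + 8 + 8 + 22 + 28 + 11 − 4 = 88, so its missing entry is 114 − 88 = 26.
Row 7: 6 + 6 + 13 + 1 + 26 + 1 + 35 = 88, so its missing entry is 114 − 88 = 26.
Row 2: 23 + 26 − 1 + 4 + 8 − 4 + 51 = 107, so its missing entry is 114 − 107 = 7.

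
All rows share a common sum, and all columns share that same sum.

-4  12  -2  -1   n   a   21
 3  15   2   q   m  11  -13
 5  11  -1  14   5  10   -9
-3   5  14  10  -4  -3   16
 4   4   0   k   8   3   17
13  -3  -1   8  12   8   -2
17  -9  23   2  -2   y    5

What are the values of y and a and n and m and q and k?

Rows 3 and 4 both sum to 35, so that's the common total.
Row 7 has 17 − 9 + 23 + 2 − 2 + 5 = 36; the blank must be 35 − 36 = -1.
Row 5 has 4 + 4 + 0 + 8 + 3 + 17 = 36; the blank must be 35 − 36 = -1.
Column 6 has 11 + 10 − 3 + 3 + 8 − 1 = 28; the blank must be 35 − 28 = 7.
Row 1 has -4 + 12 − 2 − 1 + 7 + 21 = 33; the blank must be 35 − 33 = 2.
Column 5 has 2 + 5 − 4 + 8 + 12 − 2 = 21; the blank must be 35 − 21 = 14.
Row 2 has 3 + 15 + 2 + 14 + 11 − 13 = 32; the blank must be 35 − 32 = 3.

y = -1, a = 7, n = 2, m = 14, q = 3, k = -1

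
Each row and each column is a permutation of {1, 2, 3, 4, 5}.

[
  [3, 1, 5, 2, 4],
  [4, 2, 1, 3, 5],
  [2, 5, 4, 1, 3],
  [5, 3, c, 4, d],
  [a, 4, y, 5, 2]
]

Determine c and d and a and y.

For row 5, column 1: column 1 already has {2, 3, 4, 5}; that leaves 1.
Cell (4,5): column 5 already has {2, 3, 4, 5} → 1.
At (row 4, col 3): row 4 already has {1, 3, 4, 5}, so the value is 2.
At (row 5, col 3): row 5 already has {1, 2, 4, 5}, so the value is 3.

c = 2, d = 1, a = 1, y = 3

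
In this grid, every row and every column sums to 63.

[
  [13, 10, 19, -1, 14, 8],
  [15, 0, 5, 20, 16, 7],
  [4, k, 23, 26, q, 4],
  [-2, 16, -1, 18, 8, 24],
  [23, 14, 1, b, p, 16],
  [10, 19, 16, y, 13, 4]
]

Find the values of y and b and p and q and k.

y = 1, b = -1, p = 10, q = 2, k = 4

Column 2: 10 + 0 + 16 + 14 + 19 = 59, so its missing entry is 63 − 59 = 4.
Row 3: 4 + 4 + 23 + 26 + 4 = 61, so its missing entry is 63 − 61 = 2.
Column 5: 14 + 16 + 2 + 8 + 13 = 53, so its missing entry is 63 − 53 = 10.
Row 5: 23 + 14 + 1 + 10 + 16 = 64, so its missing entry is 63 − 64 = -1.
Row 6: 10 + 19 + 16 + 13 + 4 = 62, so its missing entry is 63 − 62 = 1.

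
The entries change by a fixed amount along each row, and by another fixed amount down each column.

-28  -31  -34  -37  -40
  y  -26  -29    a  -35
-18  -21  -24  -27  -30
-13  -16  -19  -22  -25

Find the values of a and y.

Along each row the entries change by -3 per step; down each column they change by 5.
Row 2: from -26 at column 2, stepping by -3 to column 4 gives -32.
Row 2: from -26 at column 2, stepping by -3 to column 1 gives -23.

a = -32, y = -23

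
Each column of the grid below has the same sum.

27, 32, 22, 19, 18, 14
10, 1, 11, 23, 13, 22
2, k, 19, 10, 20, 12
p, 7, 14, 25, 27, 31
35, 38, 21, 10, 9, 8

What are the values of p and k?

p = 13, k = 9

Column 4 sums to 87 and so does column 6; that's the common total.
In column 1 the known cells total 74, leaving 87 − 74 = 13.
In column 2 the known cells total 78, leaving 87 − 78 = 9.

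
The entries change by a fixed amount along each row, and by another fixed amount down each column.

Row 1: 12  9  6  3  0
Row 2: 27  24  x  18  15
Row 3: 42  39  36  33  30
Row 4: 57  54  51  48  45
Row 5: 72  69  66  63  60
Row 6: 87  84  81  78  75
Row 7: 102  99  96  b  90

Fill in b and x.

b = 93, x = 21

Along each row the entries change by -3 per step; down each column they change by 15.
Row 7: from 102 at column 1, stepping by -3 to column 4 gives 93.
Row 2: from 27 at column 1, stepping by -3 to column 3 gives 21.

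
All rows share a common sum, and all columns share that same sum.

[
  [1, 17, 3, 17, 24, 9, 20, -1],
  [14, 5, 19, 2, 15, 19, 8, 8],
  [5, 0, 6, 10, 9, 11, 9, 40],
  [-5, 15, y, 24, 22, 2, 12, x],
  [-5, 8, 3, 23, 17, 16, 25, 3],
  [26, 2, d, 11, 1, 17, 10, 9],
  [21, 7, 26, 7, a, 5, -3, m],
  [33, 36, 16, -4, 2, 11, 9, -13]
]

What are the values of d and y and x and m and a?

Rows 1 and 2 both sum to 90, so that's the common total.
Column 5 has 24 + 15 + 9 + 22 + 17 + 1 + 2 = 90; the blank must be 90 − 90 = 0.
Row 7 has 21 + 7 + 26 + 7 + 0 + 5 − 3 = 63; the blank must be 90 − 63 = 27.
Column 8 has -1 + 8 + 40 + 3 + 9 + 27 − 13 = 73; the blank must be 90 − 73 = 17.
Row 4 has -5 + 15 + 24 + 22 + 2 + 12 + 17 = 87; the blank must be 90 − 87 = 3.
Row 6 has 26 + 2 + 11 + 1 + 17 + 10 + 9 = 76; the blank must be 90 − 76 = 14.

d = 14, y = 3, x = 17, m = 27, a = 0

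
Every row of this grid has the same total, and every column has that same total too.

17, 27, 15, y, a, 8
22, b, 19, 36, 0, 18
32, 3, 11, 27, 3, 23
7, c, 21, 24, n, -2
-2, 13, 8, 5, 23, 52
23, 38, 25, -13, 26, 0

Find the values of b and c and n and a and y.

b = 4, c = 14, n = 35, a = 12, y = 20

Rows 3 and 5 both sum to 99, so that's the common total.
The known cells in row 2 total 95, leaving 99 − 95 = 4 for the blank.
The known cells in column 2 total 85, leaving 99 − 85 = 14 for the blank.
The known cells in row 4 total 64, leaving 99 − 64 = 35 for the blank.
The known cells in column 5 total 87, leaving 99 − 87 = 12 for the blank.
The known cells in row 1 total 79, leaving 99 − 79 = 20 for the blank.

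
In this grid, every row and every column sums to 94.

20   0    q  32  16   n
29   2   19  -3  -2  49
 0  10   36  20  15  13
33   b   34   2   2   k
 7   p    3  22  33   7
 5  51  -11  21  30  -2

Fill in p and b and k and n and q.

p = 22, b = 9, k = 14, n = 13, q = 13

The known cells in column 3 total 81, leaving 94 − 81 = 13 for the blank.
The known cells in row 1 total 81, leaving 94 − 81 = 13 for the blank.
The known cells in row 5 total 72, leaving 94 − 72 = 22 for the blank.
The known cells in column 2 total 85, leaving 94 − 85 = 9 for the blank.
The known cells in row 4 total 80, leaving 94 − 80 = 14 for the blank.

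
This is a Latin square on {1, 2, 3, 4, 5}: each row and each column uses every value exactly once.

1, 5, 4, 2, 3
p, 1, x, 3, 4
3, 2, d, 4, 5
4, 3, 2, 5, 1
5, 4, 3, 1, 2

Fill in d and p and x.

d = 1, p = 2, x = 5

Cell (2,1): column 1 already has {1, 3, 4, 5} → 2.
At (row 2, col 3): row 2 already has {1, 2, 3, 4}, so the value is 5.
Cell (3,3): row 3 already has {2, 3, 4, 5} → 1.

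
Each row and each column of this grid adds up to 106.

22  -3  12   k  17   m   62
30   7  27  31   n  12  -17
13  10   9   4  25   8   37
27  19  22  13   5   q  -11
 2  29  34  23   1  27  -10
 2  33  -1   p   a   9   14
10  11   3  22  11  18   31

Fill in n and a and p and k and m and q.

The known cells in row 2 total 90, leaving 106 − 90 = 16 for the blank.
The known cells in column 5 total 75, leaving 106 − 75 = 31 for the blank.
The known cells in row 6 total 88, leaving 106 − 88 = 18 for the blank.
The known cells in column 4 total 111, leaving 106 − 111 = -5 for the blank.
The known cells in row 1 total 105, leaving 106 − 105 = 1 for the blank.
The known cells in row 4 total 75, leaving 106 − 75 = 31 for the blank.

n = 16, a = 31, p = 18, k = -5, m = 1, q = 31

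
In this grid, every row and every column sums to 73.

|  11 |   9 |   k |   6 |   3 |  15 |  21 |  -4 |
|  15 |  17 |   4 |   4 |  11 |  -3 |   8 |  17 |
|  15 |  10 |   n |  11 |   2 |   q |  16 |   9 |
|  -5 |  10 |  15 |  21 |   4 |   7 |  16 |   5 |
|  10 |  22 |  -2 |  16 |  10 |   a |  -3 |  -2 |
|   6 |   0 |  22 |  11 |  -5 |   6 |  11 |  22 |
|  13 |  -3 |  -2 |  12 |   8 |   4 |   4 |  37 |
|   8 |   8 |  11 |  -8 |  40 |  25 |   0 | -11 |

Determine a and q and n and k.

Row 1: 11 + 9 + 6 + 3 + 15 + 21 − 4 = 61, so its missing entry is 73 − 61 = 12.
Row 5: 10 + 22 − 2 + 16 + 10 − 3 − 2 = 51, so its missing entry is 73 − 51 = 22.
Column 6: 15 − 3 + 7 + 22 + 6 + 4 + 25 = 76, so its missing entry is 73 − 76 = -3.
Row 3: 15 + 10 + 11 + 2 − 3 + 16 + 9 = 60, so its missing entry is 73 − 60 = 13.

a = 22, q = -3, n = 13, k = 12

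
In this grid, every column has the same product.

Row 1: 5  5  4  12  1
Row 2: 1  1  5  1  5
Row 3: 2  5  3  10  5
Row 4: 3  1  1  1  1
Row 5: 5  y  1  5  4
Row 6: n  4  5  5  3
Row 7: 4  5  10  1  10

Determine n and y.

n = 5, y = 6

Columns 3 and 5 each multiply to 3000, so every column has product 3000.
Column 1: 5×1×2×3×5×4 = 600, so the missing entry is 3000 ÷ 600 = 5.
Column 2: 5×1×5×1×4×5 = 500, so the missing entry is 3000 ÷ 500 = 6.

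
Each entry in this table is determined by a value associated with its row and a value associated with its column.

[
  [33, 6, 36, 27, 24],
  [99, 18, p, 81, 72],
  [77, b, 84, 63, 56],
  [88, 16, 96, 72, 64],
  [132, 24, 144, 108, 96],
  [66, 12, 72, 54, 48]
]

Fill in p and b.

Each row is a constant multiple of every other row — this is a multiplication table with the headers hidden.
Row 2 is 72/24 = 3/1 times row 1, so its entry in column 3 is 36 × 3/1 = 108.
Row 3 is 56/24 = 7/3 times row 1, so its entry in column 2 is 6 × 7/3 = 14.

p = 108, b = 14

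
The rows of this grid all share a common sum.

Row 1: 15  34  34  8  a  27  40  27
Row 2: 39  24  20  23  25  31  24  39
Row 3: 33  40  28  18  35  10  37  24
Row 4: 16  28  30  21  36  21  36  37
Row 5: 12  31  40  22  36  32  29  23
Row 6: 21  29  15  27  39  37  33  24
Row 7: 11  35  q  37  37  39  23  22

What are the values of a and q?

a = 40, q = 21

Rows 4 and 6 both add up to 225, so every row sums to 225.
Row 1: 15 + 34 + 34 + 8 + 27 + 40 + 27 = 185, so the missing entry is 225 − 185 = 40.
Row 7: 11 + 35 + 37 + 37 + 39 + 23 + 22 = 204, so the missing entry is 225 − 204 = 21.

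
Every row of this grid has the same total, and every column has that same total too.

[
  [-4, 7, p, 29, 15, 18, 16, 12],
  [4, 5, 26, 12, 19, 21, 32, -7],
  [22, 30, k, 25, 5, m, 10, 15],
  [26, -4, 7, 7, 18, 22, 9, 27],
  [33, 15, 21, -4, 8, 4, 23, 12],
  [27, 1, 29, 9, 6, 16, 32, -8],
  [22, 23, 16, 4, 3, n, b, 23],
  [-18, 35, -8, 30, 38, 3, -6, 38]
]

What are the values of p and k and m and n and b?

p = 19, k = 2, m = 3, n = 25, b = -4

Rows 2 and 4 both sum to 112, so that's the common total.
Row 1: -4 + 7 + 29 + 15 + 18 + 16 + 12 = 93, so its missing entry is 112 − 93 = 19.
Column 3: 19 + 26 + 7 + 21 + 29 + 16 − 8 = 110, so its missing entry is 112 − 110 = 2.
Column 7: 16 + 32 + 10 + 9 + 23 + 32 − 6 = 116, so its missing entry is 112 − 116 = -4.
Row 7: 22 + 23 + 16 + 4 + 3 − 4 + 23 = 87, so its missing entry is 112 − 87 = 25.
Row 3: 22 + 30 + 2 + 25 + 5 + 10 + 15 = 109, so its missing entry is 112 − 109 = 3.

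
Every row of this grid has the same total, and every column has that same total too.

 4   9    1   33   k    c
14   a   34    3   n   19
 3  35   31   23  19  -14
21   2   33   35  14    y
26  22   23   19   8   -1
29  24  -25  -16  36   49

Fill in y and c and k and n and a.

y = -8, c = 52, k = -2, n = 22, a = 5

Rows 3 and 5 both sum to 97, so that's the common total.
Column 2: 9 + 35 + 2 + 22 + 24 = 92, so its missing entry is 97 − 92 = 5.
Row 2: 14 + 5 + 34 + 3 + 19 = 75, so its missing entry is 97 − 75 = 22.
Column 5: 22 + 19 + 14 + 8 + 36 = 99, so its missing entry is 97 − 99 = -2.
Row 1: 4 + 9 + 1 + 33 − 2 = 45, so its missing entry is 97 − 45 = 52.
Row 4: 21 + 2 + 33 + 35 + 14 = 105, so its missing entry is 97 − 105 = -8.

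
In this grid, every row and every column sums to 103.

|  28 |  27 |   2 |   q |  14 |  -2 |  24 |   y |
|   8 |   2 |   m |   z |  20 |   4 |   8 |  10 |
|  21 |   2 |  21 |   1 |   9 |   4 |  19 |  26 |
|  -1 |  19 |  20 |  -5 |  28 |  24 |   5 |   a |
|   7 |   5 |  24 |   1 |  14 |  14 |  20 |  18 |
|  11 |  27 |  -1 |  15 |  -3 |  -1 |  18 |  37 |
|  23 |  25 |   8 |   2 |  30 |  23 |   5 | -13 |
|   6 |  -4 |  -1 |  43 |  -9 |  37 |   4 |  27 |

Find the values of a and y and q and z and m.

a = 13, y = -15, q = 25, z = 21, m = 30

Column 3: 2 + 21 + 20 + 24 − 1 + 8 − 1 = 73, so its missing entry is 103 − 73 = 30.
Row 4: -1 + 19 + 20 − 5 + 28 + 24 + 5 = 90, so its missing entry is 103 − 90 = 13.
Column 8: 10 + 26 + 13 + 18 + 37 − 13 + 27 = 118, so its missing entry is 103 − 118 = -15.
Row 1: 28 + 27 + 2 + 14 − 2 + 24 − 15 = 78, so its missing entry is 103 − 78 = 25.
Row 2: 8 + 2 + 30 + 20 + 4 + 8 + 10 = 82, so its missing entry is 103 − 82 = 21.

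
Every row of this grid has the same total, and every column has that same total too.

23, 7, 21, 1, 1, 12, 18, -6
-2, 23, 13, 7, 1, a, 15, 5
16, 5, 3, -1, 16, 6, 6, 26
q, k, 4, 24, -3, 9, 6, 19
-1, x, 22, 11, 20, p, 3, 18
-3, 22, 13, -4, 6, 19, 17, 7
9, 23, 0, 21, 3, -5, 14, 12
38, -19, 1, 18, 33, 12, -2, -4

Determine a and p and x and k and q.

a = 15, p = 9, x = -5, k = 21, q = -3

Rows 1 and 3 both sum to 77, so that's the common total.
Row 2 has -2 + 23 + 13 + 7 + 1 + 15 + 5 = 62; the blank must be 77 − 62 = 15.
Column 1 has 23 − 2 + 16 − 1 − 3 + 9 + 38 = 80; the blank must be 77 − 80 = -3.
Row 4 has -3 + 4 + 24 − 3 + 9 + 6 + 19 = 56; the blank must be 77 − 56 = 21.
Column 6 has 12 + 15 + 6 + 9 + 19 − 5 + 12 = 68; the blank must be 77 − 68 = 9.
Row 5 has -1 + 22 + 11 + 20 + 9 + 3 + 18 = 82; the blank must be 77 − 82 = -5.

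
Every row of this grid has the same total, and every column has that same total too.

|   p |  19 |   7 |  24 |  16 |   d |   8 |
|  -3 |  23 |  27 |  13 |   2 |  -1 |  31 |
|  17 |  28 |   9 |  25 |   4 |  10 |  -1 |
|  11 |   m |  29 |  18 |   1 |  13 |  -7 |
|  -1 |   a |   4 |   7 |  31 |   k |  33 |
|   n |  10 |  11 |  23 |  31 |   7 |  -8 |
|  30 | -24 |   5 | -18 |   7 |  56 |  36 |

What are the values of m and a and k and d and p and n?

Rows 2 and 3 both sum to 92, so that's the common total.
Row 4 has 11 + 29 + 18 + 1 + 13 − 7 = 65; the blank must be 92 − 65 = 27.
Row 6 has 10 + 11 + 23 + 31 + 7 − 8 = 74; the blank must be 92 − 74 = 18.
Column 1 has -3 + 17 + 11 − 1 + 18 + 30 = 72; the blank must be 92 − 72 = 20.
Row 1 has 20 + 19 + 7 + 24 + 16 + 8 = 94; the blank must be 92 − 94 = -2.
Column 6 has -2 − 1 + 10 + 13 + 7 + 56 = 83; the blank must be 92 − 83 = 9.
Row 5 has -1 + 4 + 7 + 31 + 9 + 33 = 83; the blank must be 92 − 83 = 9.

m = 27, a = 9, k = 9, d = -2, p = 20, n = 18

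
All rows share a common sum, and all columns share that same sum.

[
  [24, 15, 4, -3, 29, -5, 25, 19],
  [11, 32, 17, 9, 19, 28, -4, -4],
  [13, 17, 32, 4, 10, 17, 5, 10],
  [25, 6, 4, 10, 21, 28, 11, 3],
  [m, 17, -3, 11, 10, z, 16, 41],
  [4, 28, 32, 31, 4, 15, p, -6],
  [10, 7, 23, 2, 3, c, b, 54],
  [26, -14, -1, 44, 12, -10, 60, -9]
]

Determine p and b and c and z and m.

Rows 1 and 2 both sum to 108, so that's the common total.
Column 1: 24 + 11 + 13 + 25 + 4 + 10 + 26 = 113, so its missing entry is 108 − 113 = -5.
Row 5: -5 + 17 − 3 + 11 + 10 + 16 + 41 = 87, so its missing entry is 108 − 87 = 21.
Column 6: -5 + 28 + 17 + 28 + 21 + 15 − 10 = 94, so its missing entry is 108 − 94 = 14.
Row 6: 4 + 28 + 32 + 31 + 4 + 15 − 6 = 108, so its missing entry is 108 − 108 = 0.
Row 7: 10 + 7 + 23 + 2 + 3 + 14 + 54 = 113, so its missing entry is 108 − 113 = -5.

p = 0, b = -5, c = 14, z = 21, m = -5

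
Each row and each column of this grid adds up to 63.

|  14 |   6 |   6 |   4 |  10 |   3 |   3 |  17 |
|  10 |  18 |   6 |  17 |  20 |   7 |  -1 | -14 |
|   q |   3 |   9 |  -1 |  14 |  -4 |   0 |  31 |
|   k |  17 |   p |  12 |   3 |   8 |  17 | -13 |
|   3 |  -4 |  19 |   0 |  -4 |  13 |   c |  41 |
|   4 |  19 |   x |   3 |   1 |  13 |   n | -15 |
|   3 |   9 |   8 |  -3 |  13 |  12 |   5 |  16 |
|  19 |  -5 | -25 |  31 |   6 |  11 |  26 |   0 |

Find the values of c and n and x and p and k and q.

The known cells in row 5 total 68, leaving 63 − 68 = -5 for the blank.
The known cells in row 3 total 52, leaving 63 − 52 = 11 for the blank.
The known cells in column 1 total 64, leaving 63 − 64 = -1 for the blank.
The known cells in column 7 total 45, leaving 63 − 45 = 18 for the blank.
The known cells in row 4 total 43, leaving 63 − 43 = 20 for the blank.
The known cells in row 6 total 43, leaving 63 − 43 = 20 for the blank.

c = -5, n = 18, x = 20, p = 20, k = -1, q = 11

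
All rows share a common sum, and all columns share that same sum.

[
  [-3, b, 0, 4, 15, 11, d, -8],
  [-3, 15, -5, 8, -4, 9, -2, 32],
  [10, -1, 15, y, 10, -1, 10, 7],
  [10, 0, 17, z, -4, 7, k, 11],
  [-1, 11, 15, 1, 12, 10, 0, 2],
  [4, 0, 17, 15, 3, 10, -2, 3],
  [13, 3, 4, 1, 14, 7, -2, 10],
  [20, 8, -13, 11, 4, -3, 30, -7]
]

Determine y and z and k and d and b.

Rows 2 and 5 both sum to 50, so that's the common total.
Column 2 has 15 − 1 + 0 + 11 + 0 + 3 + 8 = 36; the blank must be 50 − 36 = 14.
Row 1 has -3 + 14 + 0 + 4 + 15 + 11 − 8 = 33; the blank must be 50 − 33 = 17.
Row 3 has 10 − 1 + 15 + 10 − 1 + 10 + 7 = 50; the blank must be 50 − 50 = 0.
Column 4 has 4 + 8 + 0 + 1 + 15 + 1 + 11 = 40; the blank must be 50 − 40 = 10.
Row 4 has 10 + 0 + 17 + 10 − 4 + 7 + 11 = 51; the blank must be 50 − 51 = -1.

y = 0, z = 10, k = -1, d = 17, b = 14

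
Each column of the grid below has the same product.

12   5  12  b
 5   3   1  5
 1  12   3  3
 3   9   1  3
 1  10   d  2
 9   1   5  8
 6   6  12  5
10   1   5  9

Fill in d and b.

d = 9, b = 3

Columns 1 and 2 each multiply to 97200, so every column has product 97200.
Column 3: 12×1×3×1×5×12×5 = 10800, so the missing entry is 97200 ÷ 10800 = 9.
Column 4: 5×3×3×2×8×5×9 = 32400, so the missing entry is 97200 ÷ 32400 = 3.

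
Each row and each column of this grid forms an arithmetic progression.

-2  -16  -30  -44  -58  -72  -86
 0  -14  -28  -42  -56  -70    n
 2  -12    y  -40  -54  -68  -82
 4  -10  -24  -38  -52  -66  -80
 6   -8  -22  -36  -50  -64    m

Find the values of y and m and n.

Along each row the entries change by -14 per step; down each column they change by 2.
Row 3: from 2 at column 1, stepping by -14 to column 3 gives -26.
Row 5: from 6 at column 1, stepping by -14 to column 7 gives -78.
Row 2: from 0 at column 1, stepping by -14 to column 7 gives -84.

y = -26, m = -78, n = -84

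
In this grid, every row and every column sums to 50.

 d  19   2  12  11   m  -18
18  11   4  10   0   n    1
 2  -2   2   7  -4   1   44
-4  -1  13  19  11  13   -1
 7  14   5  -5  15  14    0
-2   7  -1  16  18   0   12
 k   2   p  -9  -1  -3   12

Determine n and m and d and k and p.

The known cells in column 3 total 25, leaving 50 − 25 = 25 for the blank.
The known cells in row 2 total 44, leaving 50 − 44 = 6 for the blank.
The known cells in column 6 total 31, leaving 50 − 31 = 19 for the blank.
The known cells in row 1 total 45, leaving 50 − 45 = 5 for the blank.
The known cells in row 7 total 26, leaving 50 − 26 = 24 for the blank.

n = 6, m = 19, d = 5, k = 24, p = 25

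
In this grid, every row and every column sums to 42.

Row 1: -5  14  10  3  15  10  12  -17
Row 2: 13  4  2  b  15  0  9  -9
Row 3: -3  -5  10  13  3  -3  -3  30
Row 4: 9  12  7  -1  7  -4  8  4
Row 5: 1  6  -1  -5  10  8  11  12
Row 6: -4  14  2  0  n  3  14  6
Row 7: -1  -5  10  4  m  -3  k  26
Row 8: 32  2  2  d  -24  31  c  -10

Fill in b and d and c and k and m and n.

The known cells in row 6 total 35, leaving 42 − 35 = 7 for the blank.
The known cells in column 5 total 33, leaving 42 − 33 = 9 for the blank.
The known cells in row 7 total 40, leaving 42 − 40 = 2 for the blank.
The known cells in column 7 total 53, leaving 42 − 53 = -11 for the blank.
The known cells in row 8 total 22, leaving 42 − 22 = 20 for the blank.
The known cells in row 2 total 34, leaving 42 − 34 = 8 for the blank.

b = 8, d = 20, c = -11, k = 2, m = 9, n = 7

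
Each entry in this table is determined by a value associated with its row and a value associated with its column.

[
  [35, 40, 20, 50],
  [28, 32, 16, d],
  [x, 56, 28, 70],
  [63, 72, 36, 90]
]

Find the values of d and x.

Each row is a constant multiple of every other row — this is a multiplication table with the headers hidden.
Row 2 is 32/40 = 4/5 times row 1, so its entry in column 4 is 50 × 4/5 = 40.
Row 3 is 56/40 = 7/5 times row 1, so its entry in column 1 is 35 × 7/5 = 49.

d = 40, x = 49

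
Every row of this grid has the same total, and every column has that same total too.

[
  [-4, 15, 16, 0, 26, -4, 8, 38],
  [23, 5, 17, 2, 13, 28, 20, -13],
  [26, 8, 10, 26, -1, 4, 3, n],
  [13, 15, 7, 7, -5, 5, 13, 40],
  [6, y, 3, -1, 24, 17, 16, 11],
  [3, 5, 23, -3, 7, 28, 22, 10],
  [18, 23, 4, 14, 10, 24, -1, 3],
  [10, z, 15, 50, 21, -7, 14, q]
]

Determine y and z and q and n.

y = 19, z = 5, q = -13, n = 19

Rows 1 and 2 both sum to 95, so that's the common total.
Row 3 has 26 + 8 + 10 + 26 − 1 + 4 + 3 = 76; the blank must be 95 − 76 = 19.
Row 5 has 6 + 3 − 1 + 24 + 17 + 16 + 11 = 76; the blank must be 95 − 76 = 19.
Column 8 has 38 − 13 + 19 + 40 + 11 + 10 + 3 = 108; the blank must be 95 − 108 = -13.
Row 8 has 10 + 15 + 50 + 21 − 7 + 14 − 13 = 90; the blank must be 95 − 90 = 5.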